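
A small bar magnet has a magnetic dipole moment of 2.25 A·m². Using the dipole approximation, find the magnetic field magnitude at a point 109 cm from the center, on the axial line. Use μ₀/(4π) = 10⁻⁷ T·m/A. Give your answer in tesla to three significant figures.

On axis B = (μ₀/4π)·2m/r³.
B = 2·(10⁻⁷)·(2.25) / (1.09)³ = 3.475×10⁻⁷ T.

B ≈ 3.47×10⁻⁷ T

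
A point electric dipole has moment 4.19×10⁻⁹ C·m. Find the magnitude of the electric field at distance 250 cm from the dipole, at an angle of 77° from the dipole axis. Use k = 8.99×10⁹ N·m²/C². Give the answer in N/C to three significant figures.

E ≈ 2.59 N/C

At angle θ the dipole field magnitude is E = (kp/r³)·√(1 + 3cos²θ).
kp/r³ = (8.99×10⁹)(4.19×10⁻⁹) / (2.50)³ = 2.411 N/C.
√(1 + 3cos²77°) = √(1 + 3·0.0506) = √1.1518 ≈ 1.0732.
E ≈ 2.411 × 1.073 = 2.587 N/C.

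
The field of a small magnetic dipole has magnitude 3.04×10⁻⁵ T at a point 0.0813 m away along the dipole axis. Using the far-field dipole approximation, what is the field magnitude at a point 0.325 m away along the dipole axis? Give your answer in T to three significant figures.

B ≈ 4.76×10⁻⁷ T

Dipole fields scale as 1/r³ in the far field; the geometry is the same at both points.
B₂ = B₁ · (r₁/r₂)³ = 3.04×10⁻⁵ · (0.0813/0.325)³.
(r₁/r₂)³ = (0.2502)³ = 0.01565.
B₂ ≈ 4.759×10⁻⁷ T.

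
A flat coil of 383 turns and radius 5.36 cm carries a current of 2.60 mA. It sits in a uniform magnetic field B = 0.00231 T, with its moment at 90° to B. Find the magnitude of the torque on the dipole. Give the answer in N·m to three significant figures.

τ ≈ 2.08×10⁻⁵ N·m

m = NIA = NIπa² = 383·(0.00260)·π·(0.0536)² = 0.008988 A·m².
Torque on a magnetic dipole: τ = mB sinθ.
τ = (0.008988)(0.00231)·sin90° = 2.076×10⁻⁵ N·m.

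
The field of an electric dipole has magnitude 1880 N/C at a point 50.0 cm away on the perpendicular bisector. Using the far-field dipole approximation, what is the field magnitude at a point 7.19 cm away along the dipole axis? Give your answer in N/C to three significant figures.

Dipole fields scale as 1/r³ in the far field.
The axial field is twice the equatorial field at the same r, so the geometry factor is 2/1.
E₂ = E₁ · (2/1) · (r₁/r₂)³ = 1880 · 2 · (50.0/7.19)³.
(r₁/r₂)³ = (6.954)³ = 336.3.
E₂ ≈ 1.264×10⁶ N/C.

E ≈ 1.26×10⁶ N/C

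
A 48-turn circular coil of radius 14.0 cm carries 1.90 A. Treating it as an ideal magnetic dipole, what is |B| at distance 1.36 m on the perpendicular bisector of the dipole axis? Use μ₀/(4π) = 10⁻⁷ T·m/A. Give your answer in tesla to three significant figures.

B ≈ 2.23×10⁻⁷ T

m = NIA = NIπa² = 48·(1.90)·π·(0.140)² = 5.616 A·m².
In the equatorial plane B = (μ₀/4π)·m/r³ (half the axial value).
B = (10⁻⁷)·(5.616) / (1.36)³ = 2.233×10⁻⁷ T.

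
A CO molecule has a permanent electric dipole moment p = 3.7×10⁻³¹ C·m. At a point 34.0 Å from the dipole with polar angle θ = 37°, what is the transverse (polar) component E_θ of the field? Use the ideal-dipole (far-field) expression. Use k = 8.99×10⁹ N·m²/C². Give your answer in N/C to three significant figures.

For a dipole, E_θ = (kp sinθ)/r³.
kp/r³ = (8.99×10⁹)(3.70×10⁻³¹)/(3.40×10⁻⁹)³ = 8.463×10⁴ N/C.
E_θ = 8.463×10⁴·sin37° = 5.093×10⁴ N/C.

E_θ ≈ 5.09×10⁴ N/C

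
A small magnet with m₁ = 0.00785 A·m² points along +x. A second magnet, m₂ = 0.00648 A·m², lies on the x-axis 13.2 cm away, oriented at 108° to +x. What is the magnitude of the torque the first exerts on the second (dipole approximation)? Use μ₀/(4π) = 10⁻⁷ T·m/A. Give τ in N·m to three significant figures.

Dipole B is on the axis of dipole A, so B₁ there is axial: B₁ = (μ₀/4π)·2m₁/r³ along +x.
B₁ = 2(10⁻⁷)(0.00785)/(0.132)³ = 6.826×10⁻⁷ T.
τ = m₂ B₁ sinθ.
τ = (0.00648)(6.826×10⁻⁷)·sin108° = 4.207×10⁻⁹ N·m.

τ ≈ 4.21×10⁻⁹ N·m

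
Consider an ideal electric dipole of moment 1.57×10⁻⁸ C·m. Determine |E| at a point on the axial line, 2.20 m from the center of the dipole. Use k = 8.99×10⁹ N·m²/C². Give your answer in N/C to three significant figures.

On the dipole axis E = 2kp/r³.
E = 2·(8.99×10⁹)(1.57×10⁻⁸) / (2.20)³ = 26.51 N/C.

E ≈ 26.5 N/C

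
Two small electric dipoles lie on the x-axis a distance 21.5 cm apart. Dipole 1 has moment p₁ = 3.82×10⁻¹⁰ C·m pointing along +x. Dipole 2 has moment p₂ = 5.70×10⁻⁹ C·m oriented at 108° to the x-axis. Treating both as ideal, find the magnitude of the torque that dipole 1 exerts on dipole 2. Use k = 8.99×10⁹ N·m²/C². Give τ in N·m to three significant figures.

The second dipole sits on the axis of the first, so the field there is axial: E₁ = 2kp₁/r³ along +x.
E₁ = 2(8.99×10⁹)(3.82×10⁻¹⁰)/(0.215)³ = 691.1 N/C.
Torque on the second dipole: τ = p₂ E₁ sinθ.
τ = (5.70×10⁻⁹)(691.1)·sin108° = 3.746×10⁻⁶ N·m.

τ ≈ 3.75×10⁻⁶ N·m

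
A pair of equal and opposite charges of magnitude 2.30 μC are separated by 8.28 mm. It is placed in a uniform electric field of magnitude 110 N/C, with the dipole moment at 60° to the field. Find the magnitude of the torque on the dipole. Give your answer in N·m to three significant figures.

τ ≈ 1.81×10⁻⁶ N·m

Dipole moment p = qd = (2.30×10⁻⁶ C)(0.00828 m) = 1.904×10⁻⁸ C·m.
Torque on an electric dipole: τ = pE sinθ.
τ = (1.904×10⁻⁸)(110)·sin60° = 1.814×10⁻⁶ N·m.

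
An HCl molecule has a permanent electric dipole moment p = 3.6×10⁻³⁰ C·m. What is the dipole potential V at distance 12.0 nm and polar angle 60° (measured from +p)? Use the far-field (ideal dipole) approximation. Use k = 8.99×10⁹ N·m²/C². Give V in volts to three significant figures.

V ≈ 1.12×10⁻⁴ V

The dipole potential is V = kp cosθ / r².
V = (8.99×10⁹)(3.60×10⁻³⁰)·cos60° / (1.20×10⁻⁸)² = 1.124×10⁻⁴ V.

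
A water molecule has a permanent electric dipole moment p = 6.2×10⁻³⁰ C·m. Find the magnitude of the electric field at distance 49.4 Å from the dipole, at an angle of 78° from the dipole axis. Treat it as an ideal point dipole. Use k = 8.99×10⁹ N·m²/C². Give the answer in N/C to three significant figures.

At angle θ the dipole field magnitude is E = (kp/r³)·√(1 + 3cos²θ).
kp/r³ = (8.99×10⁹)(6.20×10⁻³⁰) / (4.94×10⁻⁹)³ = 4.623×10⁵ N/C.
√(1 + 3cos²78°) = √(1 + 3·0.0432) = √1.1297 ≈ 1.0629.
E ≈ 4.623×10⁵ × 1.063 = 4.914×10⁵ N/C.

E ≈ 4.91×10⁵ N/C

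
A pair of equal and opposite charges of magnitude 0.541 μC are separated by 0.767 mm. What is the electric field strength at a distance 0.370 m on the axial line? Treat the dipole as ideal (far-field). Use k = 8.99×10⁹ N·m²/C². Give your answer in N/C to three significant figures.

Dipole moment p = qd = (5.41×10⁻⁷ C)(7.67×10⁻⁴ m) = 4.149×10⁻¹⁰ C·m.
On the dipole axis E = 2kp/r³.
E = 2·(8.99×10⁹)(4.149×10⁻¹⁰) / (0.370)³ = 147.3 N/C.

E ≈ 147 N/C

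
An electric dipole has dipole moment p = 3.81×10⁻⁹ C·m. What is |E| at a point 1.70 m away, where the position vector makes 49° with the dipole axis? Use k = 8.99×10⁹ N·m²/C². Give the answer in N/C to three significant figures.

E ≈ 10.6 N/C

At angle θ the dipole field magnitude is E = (kp/r³)·√(1 + 3cos²θ).
kp/r³ = (8.99×10⁹)(3.81×10⁻⁹) / (1.70)³ = 6.972 N/C.
√(1 + 3cos²49°) = √(1 + 3·0.4304) = √2.2912 ≈ 1.5137.
E ≈ 6.972 × 1.514 = 10.55 N/C.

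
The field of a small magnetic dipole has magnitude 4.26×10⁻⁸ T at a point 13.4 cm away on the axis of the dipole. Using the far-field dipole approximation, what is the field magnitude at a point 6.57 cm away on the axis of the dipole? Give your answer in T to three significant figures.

B ≈ 3.61×10⁻⁷ T

Dipole fields scale as 1/r³ in the far field; the geometry is the same at both points.
B₂ = B₁ · (r₁/r₂)³ = 4.26×10⁻⁸ · (13.4/6.57)³.
(r₁/r₂)³ = (2.04)³ = 8.484.
B₂ ≈ 3.614×10⁻⁷ T.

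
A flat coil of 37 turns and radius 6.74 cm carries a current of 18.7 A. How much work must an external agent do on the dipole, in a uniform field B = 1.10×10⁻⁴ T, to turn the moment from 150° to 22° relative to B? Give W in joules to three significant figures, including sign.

W ≈ -0.00195 J

m = NIA = NIπa² = 37·(18.7)·π·(0.0674)² = 9.874 A·m².
W_ext = ΔU = −mB cosθ₂ + mB cosθ₁ = mB(cosθ₁ − cosθ₂).
W = (9.874)(1.10×10⁻⁴)·(cos150° − cos22°) = (0.001086)·(-1.7932) = -0.001948 J.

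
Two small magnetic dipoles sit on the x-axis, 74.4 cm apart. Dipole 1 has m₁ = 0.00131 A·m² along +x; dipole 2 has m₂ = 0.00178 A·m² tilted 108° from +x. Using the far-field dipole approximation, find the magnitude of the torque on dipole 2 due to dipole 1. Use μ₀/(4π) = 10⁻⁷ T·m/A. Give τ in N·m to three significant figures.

τ ≈ 1.08×10⁻¹² N·m

Dipole B is on the axis of dipole A, so B₁ there is axial: B₁ = (μ₀/4π)·2m₁/r³ along +x.
B₁ = 2(10⁻⁷)(0.00131)/(0.744)³ = 6.362×10⁻¹⁰ T.
τ = m₂ B₁ sinθ.
τ = (0.00178)(6.362×10⁻¹⁰)·sin108° = 1.077×10⁻¹² N·m.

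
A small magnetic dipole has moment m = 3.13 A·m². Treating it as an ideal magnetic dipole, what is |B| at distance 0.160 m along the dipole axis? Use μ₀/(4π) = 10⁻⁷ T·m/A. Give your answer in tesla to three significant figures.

B ≈ 1.53×10⁻⁴ T

On axis B = (μ₀/4π)·2m/r³.
B = 2·(10⁻⁷)·(3.13) / (0.160)³ = 1.528×10⁻⁴ T.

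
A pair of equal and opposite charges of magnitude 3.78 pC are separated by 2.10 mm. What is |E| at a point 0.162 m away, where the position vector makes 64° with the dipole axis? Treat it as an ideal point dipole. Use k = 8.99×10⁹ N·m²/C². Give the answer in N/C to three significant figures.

Dipole moment p = qd = (3.78×10⁻¹² C)(0.00210 m) = 7.938×10⁻¹⁵ C·m.
At angle θ the dipole field magnitude is E = (kp/r³)·√(1 + 3cos²θ).
kp/r³ = (8.99×10⁹)(7.938×10⁻¹⁵) / (0.162)³ = 0.01679 N/C.
√(1 + 3cos²64°) = √(1 + 3·0.1922) = √1.5765 ≈ 1.2556.
E ≈ 0.01679 × 1.256 = 0.02108 N/C.

E ≈ 0.0211 N/C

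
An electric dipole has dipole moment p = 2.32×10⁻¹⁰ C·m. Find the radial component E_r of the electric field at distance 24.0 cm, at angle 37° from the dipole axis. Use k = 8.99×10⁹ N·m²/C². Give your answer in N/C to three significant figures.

E_r ≈ 241 N/C

For a dipole, E_r = (2kp cosθ)/r³.
kp/r³ = (8.99×10⁹)(2.32×10⁻¹⁰)/(0.240)³ = 150.9 N/C.
E_r = 2·150.9·cos37° = 241.0 N/C.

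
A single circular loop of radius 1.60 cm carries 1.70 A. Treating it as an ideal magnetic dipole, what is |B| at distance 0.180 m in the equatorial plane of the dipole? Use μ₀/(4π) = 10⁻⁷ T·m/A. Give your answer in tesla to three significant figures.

B ≈ 2.34×10⁻⁸ T

Magnetic moment m = IA = Iπa² = (1.70)·π·(0.0160)² = 0.001367 A·m².
In the equatorial plane B = (μ₀/4π)·m/r³ (half the axial value).
B = (10⁻⁷)·(0.001367) / (0.180)³ = 2.344×10⁻⁸ T.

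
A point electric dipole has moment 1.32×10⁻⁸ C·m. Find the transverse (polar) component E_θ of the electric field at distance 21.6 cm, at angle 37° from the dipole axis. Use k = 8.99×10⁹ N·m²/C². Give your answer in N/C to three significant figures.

E_θ ≈ 7090 N/C

For a dipole, E_θ = (kp sinθ)/r³.
kp/r³ = (8.99×10⁹)(1.32×10⁻⁸)/(0.216)³ = 1.178×10⁴ N/C.
E_θ = 1.178×10⁴·sin37° = 7087 N/C.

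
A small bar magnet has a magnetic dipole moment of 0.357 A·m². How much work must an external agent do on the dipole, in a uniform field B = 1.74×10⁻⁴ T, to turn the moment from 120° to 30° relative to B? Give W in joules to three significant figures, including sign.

W ≈ -8.49×10⁻⁵ J

W_ext = ΔU = −mB cosθ₂ + mB cosθ₁ = mB(cosθ₁ − cosθ₂).
W = (0.357)(1.74×10⁻⁴)·(cos120° − cos30°) = (6.212×10⁻⁵)·(-1.3660) = -8.485×10⁻⁵ J.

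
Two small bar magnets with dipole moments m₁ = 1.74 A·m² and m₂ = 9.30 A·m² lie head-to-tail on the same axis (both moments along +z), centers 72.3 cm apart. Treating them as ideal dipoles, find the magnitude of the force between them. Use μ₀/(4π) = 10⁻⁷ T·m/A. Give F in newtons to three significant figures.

On-axis B of dipole 1: B = (μ₀/4π)·2m₁/r³. Force on dipole 2: F = m₂·dB/dr.
dB/dr = −(μ₀/4π)·6m₁/r⁴, so |F| = (μ₀/4π)·6m₁m₂/r⁴.
F = 6(10⁻⁷)(1.74)(9.30)/(0.723)⁴ = 3.553×10⁻⁵ N.

F ≈ 3.55×10⁻⁵ N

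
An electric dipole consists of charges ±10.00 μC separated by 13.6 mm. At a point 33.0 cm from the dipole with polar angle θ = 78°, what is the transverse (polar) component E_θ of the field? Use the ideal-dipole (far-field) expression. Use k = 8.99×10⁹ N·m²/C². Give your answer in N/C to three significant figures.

E_θ ≈ 3.33×10⁴ N/C

Dipole moment p = qd = (1.00×10⁻⁵ C)(0.0136 m) = 1.36×10⁻⁷ C·m.
For a dipole, E_θ = (kp sinθ)/r³.
kp/r³ = (8.99×10⁹)(1.36×10⁻⁷)/(0.330)³ = 3.402×10⁴ N/C.
E_θ = 3.402×10⁴·sin78° = 3.328×10⁴ N/C.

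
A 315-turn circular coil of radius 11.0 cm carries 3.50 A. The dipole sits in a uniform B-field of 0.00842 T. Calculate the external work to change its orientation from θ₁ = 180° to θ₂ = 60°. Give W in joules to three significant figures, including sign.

m = NIA = NIπa² = 315·(3.50)·π·(0.110)² = 41.91 A·m².
W_ext = ΔU = −mB cosθ₂ + mB cosθ₁ = mB(cosθ₁ − cosθ₂).
W = (41.91)(0.00842)·(cos180° − cos60°) = (0.3529)·(-1.5000) = -0.5293 J.

W ≈ -0.529 J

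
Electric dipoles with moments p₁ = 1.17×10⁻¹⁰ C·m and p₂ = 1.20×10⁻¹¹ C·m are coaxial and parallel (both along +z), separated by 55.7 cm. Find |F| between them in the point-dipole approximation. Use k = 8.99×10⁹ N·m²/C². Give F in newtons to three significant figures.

On-axis field of dipole 1 at distance r: E = 2kp₁/r³. Force on dipole 2 is F = p₂·dE/dr (gradient along axis).
dE/dr = −6kp₁/r⁴, so |F| = 6kp₁p₂/r⁴ (attractive for aligned moments).
F = 6(8.99×10⁹)(1.17×10⁻¹⁰)(1.20×10⁻¹¹)/(0.557)⁴ = 7.868×10⁻¹⁰ N.

F ≈ 7.87×10⁻¹⁰ N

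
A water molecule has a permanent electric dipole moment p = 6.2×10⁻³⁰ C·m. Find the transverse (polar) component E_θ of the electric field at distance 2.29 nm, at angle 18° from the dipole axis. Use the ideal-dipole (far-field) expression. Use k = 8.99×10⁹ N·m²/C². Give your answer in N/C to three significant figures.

For a dipole, E_θ = (kp sinθ)/r³.
kp/r³ = (8.99×10⁹)(6.20×10⁻³⁰)/(2.29×10⁻⁹)³ = 4.641×10⁶ N/C.
E_θ = 4.641×10⁶·sin18° = 1.434×10⁶ N/C.

E_θ ≈ 1.43×10⁶ N/C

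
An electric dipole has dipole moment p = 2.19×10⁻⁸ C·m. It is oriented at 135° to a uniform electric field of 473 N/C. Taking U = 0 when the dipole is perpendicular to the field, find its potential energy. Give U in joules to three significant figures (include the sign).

U = −p·E = −pE cosθ.
U = −(2.19×10⁻⁸)(473)·cos135° = 7.325×10⁻⁶ J.

U ≈ 7.32×10⁻⁶ J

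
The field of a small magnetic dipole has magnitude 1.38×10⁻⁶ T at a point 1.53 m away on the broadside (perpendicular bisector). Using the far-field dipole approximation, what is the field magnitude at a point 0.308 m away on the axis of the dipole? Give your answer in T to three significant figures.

Dipole fields scale as 1/r³ in the far field.
The axial field is twice the equatorial field at the same r, so the geometry factor is 2/1.
B₂ = B₁ · (2/1) · (r₁/r₂)³ = 1.38×10⁻⁶ · 2 · (1.53/0.308)³.
(r₁/r₂)³ = (4.968)³ = 122.6.
B₂ ≈ 3.383×10⁻⁴ T.

B ≈ 3.38×10⁻⁴ T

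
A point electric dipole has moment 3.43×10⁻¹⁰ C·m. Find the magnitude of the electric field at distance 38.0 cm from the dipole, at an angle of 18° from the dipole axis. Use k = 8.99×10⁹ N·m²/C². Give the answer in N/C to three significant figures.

At angle θ the dipole field magnitude is E = (kp/r³)·√(1 + 3cos²θ).
kp/r³ = (8.99×10⁹)(3.43×10⁻¹⁰) / (0.380)³ = 56.20 N/C.
√(1 + 3cos²18°) = √(1 + 3·0.9045) = √3.7135 ≈ 1.9271.
E ≈ 56.20 × 1.927 = 108.3 N/C.

E ≈ 108 N/C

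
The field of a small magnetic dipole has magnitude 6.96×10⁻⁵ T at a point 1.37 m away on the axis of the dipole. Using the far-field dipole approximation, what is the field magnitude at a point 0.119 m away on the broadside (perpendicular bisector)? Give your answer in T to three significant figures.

B ≈ 0.0531 T

Dipole fields scale as 1/r³ in the far field.
The axial field is twice the equatorial field at the same r, so the geometry factor is 1/2.
B₂ = B₁ · (1/2) · (r₁/r₂)³ = 6.96×10⁻⁵ · 0.5 · (1.37/0.119)³.
(r₁/r₂)³ = (11.51)³ = 1526.
B₂ ≈ 0.05310 T.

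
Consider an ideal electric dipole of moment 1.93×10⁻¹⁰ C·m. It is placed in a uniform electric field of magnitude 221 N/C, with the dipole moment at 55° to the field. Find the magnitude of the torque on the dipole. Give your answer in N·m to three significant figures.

τ ≈ 3.49×10⁻⁸ N·m

Torque on an electric dipole: τ = pE sinθ.
τ = (1.93×10⁻¹⁰)(221)·sin55° = 3.494×10⁻⁸ N·m.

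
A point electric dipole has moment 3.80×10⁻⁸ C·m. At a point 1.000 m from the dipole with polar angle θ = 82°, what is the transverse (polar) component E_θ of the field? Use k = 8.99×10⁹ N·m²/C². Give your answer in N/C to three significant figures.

E_θ ≈ 338 N/C

For a dipole, E_θ = (kp sinθ)/r³.
kp/r³ = (8.99×10⁹)(3.80×10⁻⁸)/(1.00)³ = 341.6 N/C.
E_θ = 341.6·sin82° = 338.3 N/C.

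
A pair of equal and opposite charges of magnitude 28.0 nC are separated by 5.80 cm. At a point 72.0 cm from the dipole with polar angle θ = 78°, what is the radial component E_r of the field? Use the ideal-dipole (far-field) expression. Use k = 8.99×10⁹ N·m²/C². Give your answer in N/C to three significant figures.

E_r ≈ 16.3 N/C

Dipole moment p = qd = (2.80×10⁻⁸ C)(0.0580 m) = 1.624×10⁻⁹ C·m.
For a dipole, E_r = (2kp cosθ)/r³.
kp/r³ = (8.99×10⁹)(1.624×10⁻⁹)/(0.720)³ = 39.12 N/C.
E_r = 2·39.12·cos78° = 16.27 N/C.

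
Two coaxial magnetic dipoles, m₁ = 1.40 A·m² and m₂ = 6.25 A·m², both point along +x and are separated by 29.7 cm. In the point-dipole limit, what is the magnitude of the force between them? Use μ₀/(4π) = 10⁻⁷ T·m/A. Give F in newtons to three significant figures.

F ≈ 6.75×10⁻⁴ N

On-axis B of dipole 1: B = (μ₀/4π)·2m₁/r³. Force on dipole 2: F = m₂·dB/dr.
dB/dr = −(μ₀/4π)·6m₁/r⁴, so |F| = (μ₀/4π)·6m₁m₂/r⁴.
F = 6(10⁻⁷)(1.40)(6.25)/(0.297)⁴ = 6.747×10⁻⁴ N.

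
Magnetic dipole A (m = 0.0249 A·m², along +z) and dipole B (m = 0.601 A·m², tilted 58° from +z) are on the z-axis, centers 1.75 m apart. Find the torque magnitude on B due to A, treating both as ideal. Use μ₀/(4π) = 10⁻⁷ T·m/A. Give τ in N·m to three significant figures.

Dipole B is on the axis of dipole A, so B₁ there is axial: B₁ = (μ₀/4π)·2m₁/r³ along +z.
B₁ = 2(10⁻⁷)(0.0249)/(1.75)³ = 9.292×10⁻¹⁰ T.
τ = m₂ B₁ sinθ.
τ = (0.601)(9.292×10⁻¹⁰)·sin58° = 4.736×10⁻¹⁰ N·m.

τ ≈ 4.74×10⁻¹⁰ N·m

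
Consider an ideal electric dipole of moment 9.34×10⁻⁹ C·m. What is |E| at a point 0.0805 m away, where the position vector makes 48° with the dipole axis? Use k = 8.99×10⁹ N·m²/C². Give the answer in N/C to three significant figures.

E ≈ 2.46×10⁵ N/C

At angle θ the dipole field magnitude is E = (kp/r³)·√(1 + 3cos²θ).
kp/r³ = (8.99×10⁹)(9.34×10⁻⁹) / (0.0805)³ = 1.610×10⁵ N/C.
√(1 + 3cos²48°) = √(1 + 3·0.4477) = √2.3432 ≈ 1.5308.
E ≈ 1.610×10⁵ × 1.531 = 2.464×10⁵ N/C.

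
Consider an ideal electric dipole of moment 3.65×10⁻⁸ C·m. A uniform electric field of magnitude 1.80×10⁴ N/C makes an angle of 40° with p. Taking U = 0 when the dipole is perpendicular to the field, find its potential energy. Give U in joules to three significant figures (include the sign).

U = −p·E = −pE cosθ.
U = −(3.65×10⁻⁸)(1.80×10⁴)·cos40° = -5.033×10⁻⁴ J.

U ≈ -5.03×10⁻⁴ J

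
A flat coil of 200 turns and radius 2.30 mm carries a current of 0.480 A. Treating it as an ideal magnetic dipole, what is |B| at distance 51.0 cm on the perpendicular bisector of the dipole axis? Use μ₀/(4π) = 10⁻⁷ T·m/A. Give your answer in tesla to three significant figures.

m = NIA = NIπa² = 200·(0.480)·π·(0.00230)² = 0.001595 A·m².
In the equatorial plane B = (μ₀/4π)·m/r³ (half the axial value).
B = (10⁻⁷)·(0.001595) / (0.510)³ = 1.202×10⁻⁹ T.

B ≈ 1.20×10⁻⁹ T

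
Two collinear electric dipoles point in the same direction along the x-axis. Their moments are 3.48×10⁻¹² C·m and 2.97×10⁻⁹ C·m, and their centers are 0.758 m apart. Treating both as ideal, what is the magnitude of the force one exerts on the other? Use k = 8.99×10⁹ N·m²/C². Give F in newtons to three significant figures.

On-axis field of dipole 1 at distance r: E = 2kp₁/r³. Force on dipole 2 is F = p₂·dE/dr (gradient along axis).
dE/dr = −6kp₁/r⁴, so |F| = 6kp₁p₂/r⁴ (attractive for aligned moments).
F = 6(8.99×10⁹)(3.48×10⁻¹²)(2.97×10⁻⁹)/(0.758)⁴ = 1.689×10⁻⁹ N.

F ≈ 1.69×10⁻⁹ N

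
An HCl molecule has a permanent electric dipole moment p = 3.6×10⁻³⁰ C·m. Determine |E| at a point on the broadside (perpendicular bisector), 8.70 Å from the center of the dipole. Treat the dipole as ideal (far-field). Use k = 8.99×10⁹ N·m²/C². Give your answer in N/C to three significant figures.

E ≈ 4.91×10⁷ N/C

In the equatorial plane E = kp/r³.
E = (8.99×10⁹)(3.60×10⁻³⁰) / (8.70×10⁻¹⁰)³ = 4.915×10⁷ N/C.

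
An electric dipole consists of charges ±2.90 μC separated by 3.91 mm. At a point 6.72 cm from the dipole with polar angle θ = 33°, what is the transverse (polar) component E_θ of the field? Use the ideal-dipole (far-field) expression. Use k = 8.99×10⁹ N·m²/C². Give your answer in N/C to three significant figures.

E_θ ≈ 1.83×10⁵ N/C

Dipole moment p = qd = (2.90×10⁻⁶ C)(0.00391 m) = 1.134×10⁻⁸ C·m.
For a dipole, E_θ = (kp sinθ)/r³.
kp/r³ = (8.99×10⁹)(1.134×10⁻⁸)/(0.0672)³ = 3.359×10⁵ N/C.
E_θ = 3.359×10⁵·sin33° = 1.830×10⁵ N/C.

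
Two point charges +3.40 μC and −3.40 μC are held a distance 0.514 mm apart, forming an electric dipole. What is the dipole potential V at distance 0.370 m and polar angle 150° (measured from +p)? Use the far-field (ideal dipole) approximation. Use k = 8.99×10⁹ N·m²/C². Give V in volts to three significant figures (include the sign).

V ≈ -99.4 V

Dipole moment p = qd = (3.40×10⁻⁶ C)(5.14×10⁻⁴ m) = 1.748×10⁻⁹ C·m.
The dipole potential is V = kp cosθ / r².
V = (8.99×10⁹)(1.748×10⁻⁹)·cos150° / (0.370)² = -99.41 V.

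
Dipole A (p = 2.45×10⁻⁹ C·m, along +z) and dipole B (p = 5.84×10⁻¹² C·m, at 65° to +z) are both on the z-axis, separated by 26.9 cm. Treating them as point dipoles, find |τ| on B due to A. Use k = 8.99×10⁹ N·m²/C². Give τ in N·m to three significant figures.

The second dipole sits on the axis of the first, so the field there is axial: E₁ = 2kp₁/r³ along +z.
E₁ = 2(8.99×10⁹)(2.45×10⁻⁹)/(0.269)³ = 2263 N/C.
Torque on the second dipole: τ = p₂ E₁ sinθ.
τ = (5.84×10⁻¹²)(2263)·sin65° = 1.198×10⁻⁸ N·m.

τ ≈ 1.20×10⁻⁸ N·m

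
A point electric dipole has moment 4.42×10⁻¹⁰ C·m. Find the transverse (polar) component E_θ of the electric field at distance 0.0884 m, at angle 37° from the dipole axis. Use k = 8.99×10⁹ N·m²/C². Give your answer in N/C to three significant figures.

For a dipole, E_θ = (kp sinθ)/r³.
kp/r³ = (8.99×10⁹)(4.42×10⁻¹⁰)/(0.0884)³ = 5752 N/C.
E_θ = 5752·sin37° = 3462 N/C.

E_θ ≈ 3460 N/C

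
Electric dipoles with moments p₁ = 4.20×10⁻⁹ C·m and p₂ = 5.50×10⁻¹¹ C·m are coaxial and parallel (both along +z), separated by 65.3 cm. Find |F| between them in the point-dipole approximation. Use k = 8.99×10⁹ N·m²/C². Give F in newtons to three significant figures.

F ≈ 6.85×10⁻⁸ N

On-axis field of dipole 1 at distance r: E = 2kp₁/r³. Force on dipole 2 is F = p₂·dE/dr (gradient along axis).
dE/dr = −6kp₁/r⁴, so |F| = 6kp₁p₂/r⁴ (attractive for aligned moments).
F = 6(8.99×10⁹)(4.20×10⁻⁹)(5.50×10⁻¹¹)/(0.653)⁴ = 6.853×10⁻⁸ N.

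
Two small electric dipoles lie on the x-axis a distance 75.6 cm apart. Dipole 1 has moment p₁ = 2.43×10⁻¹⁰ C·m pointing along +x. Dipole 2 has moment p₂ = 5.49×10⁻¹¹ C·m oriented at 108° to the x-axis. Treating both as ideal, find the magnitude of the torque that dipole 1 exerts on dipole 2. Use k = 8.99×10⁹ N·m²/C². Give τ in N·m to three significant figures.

The second dipole sits on the axis of the first, so the field there is axial: E₁ = 2kp₁/r³ along +x.
E₁ = 2(8.99×10⁹)(2.43×10⁻¹⁰)/(0.756)³ = 10.11 N/C.
Torque on the second dipole: τ = p₂ E₁ sinθ.
τ = (5.49×10⁻¹¹)(10.11)·sin108° = 5.280×10⁻¹⁰ N·m.

τ ≈ 5.28×10⁻¹⁰ N·m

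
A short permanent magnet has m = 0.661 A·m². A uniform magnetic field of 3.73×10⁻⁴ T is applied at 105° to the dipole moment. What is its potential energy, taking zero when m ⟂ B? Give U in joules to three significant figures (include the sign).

U = −m·B = −mB cosθ.
U = −(0.661)(3.73×10⁻⁴)·cos105° = 6.381×10⁻⁵ J.

U ≈ 6.38×10⁻⁵ J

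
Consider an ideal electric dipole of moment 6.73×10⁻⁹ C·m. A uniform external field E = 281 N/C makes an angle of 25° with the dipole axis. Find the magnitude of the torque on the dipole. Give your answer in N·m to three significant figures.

Torque on an electric dipole: τ = pE sinθ.
τ = (6.73×10⁻⁹)(281)·sin25° = 7.992×10⁻⁷ N·m.

τ ≈ 7.99×10⁻⁷ N·m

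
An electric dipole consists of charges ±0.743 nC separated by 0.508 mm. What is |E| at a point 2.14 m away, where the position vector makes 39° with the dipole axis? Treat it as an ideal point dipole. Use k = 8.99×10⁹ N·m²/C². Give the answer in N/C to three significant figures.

Dipole moment p = qd = (7.43×10⁻¹⁰ C)(5.08×10⁻⁴ m) = 3.774×10⁻¹³ C·m.
At angle θ the dipole field magnitude is E = (kp/r³)·√(1 + 3cos²θ).
kp/r³ = (8.99×10⁹)(3.774×10⁻¹³) / (2.14)³ = 3.462×10⁻⁴ N/C.
√(1 + 3cos²39°) = √(1 + 3·0.6040) = √2.8119 ≈ 1.6769.
E ≈ 3.462×10⁻⁴ × 1.677 = 5.805×10⁻⁴ N/C.

E ≈ 5.81×10⁻⁴ N/C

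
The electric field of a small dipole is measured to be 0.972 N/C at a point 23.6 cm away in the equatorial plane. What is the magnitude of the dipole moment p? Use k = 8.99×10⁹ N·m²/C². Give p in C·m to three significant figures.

p ≈ 1.42×10⁻¹² C·m

In the equatorial plane E = kp/r³, so p = Er³/(k).
p = (0.972)·(0.236)³ / (8.99×10⁹) = 1.421×10⁻¹² C·m.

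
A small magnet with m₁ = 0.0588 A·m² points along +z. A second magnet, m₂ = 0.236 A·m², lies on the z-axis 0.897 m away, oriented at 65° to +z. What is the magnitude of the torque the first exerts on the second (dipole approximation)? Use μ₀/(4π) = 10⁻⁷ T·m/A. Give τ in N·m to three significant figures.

τ ≈ 3.49×10⁻⁹ N·m

Dipole B is on the axis of dipole A, so B₁ there is axial: B₁ = (μ₀/4π)·2m₁/r³ along +z.
B₁ = 2(10⁻⁷)(0.0588)/(0.897)³ = 1.629×10⁻⁸ T.
τ = m₂ B₁ sinθ.
τ = (0.236)(1.629×10⁻⁸)·sin65° = 3.485×10⁻⁹ N·m.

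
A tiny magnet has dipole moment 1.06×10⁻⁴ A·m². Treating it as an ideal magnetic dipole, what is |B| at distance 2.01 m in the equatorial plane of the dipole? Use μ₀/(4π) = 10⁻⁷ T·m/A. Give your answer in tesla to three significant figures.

B ≈ 1.31×10⁻¹² T

In the equatorial plane B = (μ₀/4π)·m/r³ (half the axial value).
B = (10⁻⁷)·(1.06×10⁻⁴) / (2.01)³ = 1.305×10⁻¹² T.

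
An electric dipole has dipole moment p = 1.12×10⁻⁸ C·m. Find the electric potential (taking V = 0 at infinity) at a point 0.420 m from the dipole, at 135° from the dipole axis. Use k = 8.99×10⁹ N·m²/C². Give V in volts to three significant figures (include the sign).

The dipole potential is V = kp cosθ / r².
V = (8.99×10⁹)(1.12×10⁻⁸)·cos135° / (0.420)² = -403.6 V.

V ≈ -404 V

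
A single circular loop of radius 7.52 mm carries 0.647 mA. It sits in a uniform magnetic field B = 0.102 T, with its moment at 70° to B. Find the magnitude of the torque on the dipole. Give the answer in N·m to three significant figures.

Magnetic moment m = IA = Iπa² = (6.47×10⁻⁴)·π·(0.00752)² = 1.149×10⁻⁷ A·m².
Torque on a magnetic dipole: τ = mB sinθ.
τ = (1.149×10⁻⁷)(0.102)·sin70° = 1.101×10⁻⁸ N·m.

τ ≈ 1.10×10⁻⁸ N·m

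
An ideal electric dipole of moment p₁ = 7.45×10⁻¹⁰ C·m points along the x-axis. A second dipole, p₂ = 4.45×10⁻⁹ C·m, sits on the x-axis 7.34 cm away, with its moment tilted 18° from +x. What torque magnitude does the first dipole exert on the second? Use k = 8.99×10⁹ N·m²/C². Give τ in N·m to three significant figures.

τ ≈ 4.66×10⁻⁵ N·m

The second dipole sits on the axis of the first, so the field there is axial: E₁ = 2kp₁/r³ along +x.
E₁ = 2(8.99×10⁹)(7.45×10⁻¹⁰)/(0.0734)³ = 3.387×10⁴ N/C.
Torque on the second dipole: τ = p₂ E₁ sinθ.
τ = (4.45×10⁻⁹)(3.387×10⁴)·sin18° = 4.658×10⁻⁵ N·m.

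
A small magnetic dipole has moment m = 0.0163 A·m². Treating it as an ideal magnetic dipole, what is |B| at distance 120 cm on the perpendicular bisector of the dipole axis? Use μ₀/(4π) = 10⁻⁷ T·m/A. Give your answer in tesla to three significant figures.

B ≈ 9.43×10⁻¹⁰ T

In the equatorial plane B = (μ₀/4π)·m/r³ (half the axial value).
B = (10⁻⁷)·(0.0163) / (1.20)³ = 9.433×10⁻¹⁰ T.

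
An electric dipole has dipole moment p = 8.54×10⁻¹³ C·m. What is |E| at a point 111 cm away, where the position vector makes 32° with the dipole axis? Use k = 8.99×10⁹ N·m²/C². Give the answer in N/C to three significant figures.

E ≈ 0.00998 N/C

At angle θ the dipole field magnitude is E = (kp/r³)·√(1 + 3cos²θ).
kp/r³ = (8.99×10⁹)(8.54×10⁻¹³) / (1.11)³ = 0.005614 N/C.
√(1 + 3cos²32°) = √(1 + 3·0.7192) = √3.1576 ≈ 1.7770.
E ≈ 0.005614 × 1.777 = 0.009975 N/C.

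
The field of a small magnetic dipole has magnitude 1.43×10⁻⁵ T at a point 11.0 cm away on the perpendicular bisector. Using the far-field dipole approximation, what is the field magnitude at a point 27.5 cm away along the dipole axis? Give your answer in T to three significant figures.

B ≈ 1.83×10⁻⁶ T

Dipole fields scale as 1/r³ in the far field.
The axial field is twice the equatorial field at the same r, so the geometry factor is 2/1.
B₂ = B₁ · (2/1) · (r₁/r₂)³ = 1.43×10⁻⁵ · 2 · (11.0/27.5)³.
(r₁/r₂)³ = (0.4)³ = 0.064.
B₂ ≈ 1.830×10⁻⁶ T.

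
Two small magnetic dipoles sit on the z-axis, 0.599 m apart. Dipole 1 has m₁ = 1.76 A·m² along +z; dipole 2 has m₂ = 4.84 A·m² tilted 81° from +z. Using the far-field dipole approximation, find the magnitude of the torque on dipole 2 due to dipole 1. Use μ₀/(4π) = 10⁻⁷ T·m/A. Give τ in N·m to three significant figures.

Dipole B is on the axis of dipole A, so B₁ there is axial: B₁ = (μ₀/4π)·2m₁/r³ along +z.
B₁ = 2(10⁻⁷)(1.76)/(0.599)³ = 1.638×10⁻⁶ T.
τ = m₂ B₁ sinθ.
τ = (4.84)(1.638×10⁻⁶)·sin81° = 7.829×10⁻⁶ N·m.

τ ≈ 7.83×10⁻⁶ N·m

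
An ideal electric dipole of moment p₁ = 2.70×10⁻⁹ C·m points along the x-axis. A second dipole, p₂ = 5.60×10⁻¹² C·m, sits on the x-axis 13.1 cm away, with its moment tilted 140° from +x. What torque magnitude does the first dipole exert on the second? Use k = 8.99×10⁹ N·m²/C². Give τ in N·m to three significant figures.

The second dipole sits on the axis of the first, so the field there is axial: E₁ = 2kp₁/r³ along +x.
E₁ = 2(8.99×10⁹)(2.70×10⁻⁹)/(0.131)³ = 2.159×10⁴ N/C.
Torque on the second dipole: τ = p₂ E₁ sinθ.
τ = (5.60×10⁻¹²)(2.159×10⁴)·sin140° = 7.773×10⁻⁸ N·m.

τ ≈ 7.77×10⁻⁸ N·m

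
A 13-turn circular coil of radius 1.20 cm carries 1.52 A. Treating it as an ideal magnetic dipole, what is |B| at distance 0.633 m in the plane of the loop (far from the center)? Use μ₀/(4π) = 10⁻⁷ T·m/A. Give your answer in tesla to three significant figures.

B ≈ 3.52×10⁻⁹ T

m = NIA = NIπa² = 13·(1.52)·π·(0.0120)² = 0.008939 A·m².
In the equatorial plane B = (μ₀/4π)·m/r³ (half the axial value).
B = (10⁻⁷)·(0.008939) / (0.633)³ = 3.524×10⁻⁹ T.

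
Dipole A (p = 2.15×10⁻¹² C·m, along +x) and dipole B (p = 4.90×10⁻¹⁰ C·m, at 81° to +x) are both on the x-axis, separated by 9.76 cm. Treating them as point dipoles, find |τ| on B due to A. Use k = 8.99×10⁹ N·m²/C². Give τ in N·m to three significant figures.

τ ≈ 2.01×10⁻⁸ N·m

The second dipole sits on the axis of the first, so the field there is axial: E₁ = 2kp₁/r³ along +x.
E₁ = 2(8.99×10⁹)(2.15×10⁻¹²)/(0.0976)³ = 41.58 N/C.
Torque on the second dipole: τ = p₂ E₁ sinθ.
τ = (4.90×10⁻¹⁰)(41.58)·sin81° = 2.012×10⁻⁸ N·m.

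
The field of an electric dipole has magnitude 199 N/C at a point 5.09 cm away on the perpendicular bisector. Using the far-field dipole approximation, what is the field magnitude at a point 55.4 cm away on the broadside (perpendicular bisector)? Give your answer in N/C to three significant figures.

Dipole fields scale as 1/r³ in the far field; the geometry is the same at both points.
E₂ = E₁ · (r₁/r₂)³ = 199 · (5.09/55.4)³.
(r₁/r₂)³ = (0.09188)³ = 0.0007756.
E₂ ≈ 0.1543 N/C.

E ≈ 0.154 N/C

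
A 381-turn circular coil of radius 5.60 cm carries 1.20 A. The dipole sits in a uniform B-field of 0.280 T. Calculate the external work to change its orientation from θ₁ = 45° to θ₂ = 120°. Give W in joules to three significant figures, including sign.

W ≈ 1.52 J

m = NIA = NIπa² = 381·(1.20)·π·(0.0560)² = 4.504 A·m².
W_ext = ΔU = −mB cosθ₂ + mB cosθ₁ = mB(cosθ₁ − cosθ₂).
W = (4.504)(0.280)·(cos45° − cos120°) = (1.261)·(+1.2071) = 1.522 J.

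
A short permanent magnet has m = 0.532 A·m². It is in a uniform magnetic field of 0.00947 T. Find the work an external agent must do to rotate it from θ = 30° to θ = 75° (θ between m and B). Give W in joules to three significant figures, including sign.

W ≈ 0.00306 J

W_ext = ΔU = −mB cosθ₂ + mB cosθ₁ = mB(cosθ₁ − cosθ₂).
W = (0.532)(0.00947)·(cos30° − cos75°) = (0.005038)·(+0.6072) = 0.003059 J.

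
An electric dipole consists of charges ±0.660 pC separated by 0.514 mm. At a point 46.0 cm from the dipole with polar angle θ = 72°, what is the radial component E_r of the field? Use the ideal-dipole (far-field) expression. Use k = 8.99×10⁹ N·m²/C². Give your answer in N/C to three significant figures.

E_r ≈ 1.94×10⁻⁵ N/C

Dipole moment p = qd = (6.60×10⁻¹³ C)(5.14×10⁻⁴ m) = 3.392×10⁻¹⁶ C·m.
For a dipole, E_r = (2kp cosθ)/r³.
kp/r³ = (8.99×10⁹)(3.392×10⁻¹⁶)/(0.460)³ = 3.133×10⁻⁵ N/C.
E_r = 2·3.133×10⁻⁵·cos72° = 1.936×10⁻⁵ N/C.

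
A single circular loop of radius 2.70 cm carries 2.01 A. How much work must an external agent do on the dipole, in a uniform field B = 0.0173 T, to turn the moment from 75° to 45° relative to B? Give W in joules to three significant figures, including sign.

Magnetic moment m = IA = Iπa² = (2.01)·π·(0.0270)² = 0.004603 A·m².
W_ext = ΔU = −mB cosθ₂ + mB cosθ₁ = mB(cosθ₁ − cosθ₂).
W = (0.004603)(0.0173)·(cos75° − cos45°) = (7.963×10⁻⁵)·(-0.4483) = -3.570×10⁻⁵ J.

W ≈ -3.57×10⁻⁵ J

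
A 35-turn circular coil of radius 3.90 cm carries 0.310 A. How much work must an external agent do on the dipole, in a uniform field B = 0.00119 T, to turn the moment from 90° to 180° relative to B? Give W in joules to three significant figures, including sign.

W ≈ 6.17×10⁻⁵ J

m = NIA = NIπa² = 35·(0.310)·π·(0.0390)² = 0.05185 A·m².
W_ext = ΔU = −mB cosθ₂ + mB cosθ₁ = mB(cosθ₁ − cosθ₂).
W = (0.05185)(0.00119)·(cos90° − cos180°) = (6.170×10⁻⁵)·(+1.0000) = 6.170×10⁻⁵ J.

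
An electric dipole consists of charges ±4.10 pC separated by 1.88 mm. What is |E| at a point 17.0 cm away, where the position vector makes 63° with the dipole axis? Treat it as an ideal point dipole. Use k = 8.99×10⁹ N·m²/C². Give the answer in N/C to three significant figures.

E ≈ 0.0179 N/C

Dipole moment p = qd = (4.10×10⁻¹² C)(0.00188 m) = 7.708×10⁻¹⁵ C·m.
At angle θ the dipole field magnitude is E = (kp/r³)·√(1 + 3cos²θ).
kp/r³ = (8.99×10⁹)(7.708×10⁻¹⁵) / (0.170)³ = 0.01410 N/C.
√(1 + 3cos²63°) = √(1 + 3·0.2061) = √1.6183 ≈ 1.2721.
E ≈ 0.01410 × 1.272 = 0.01794 N/C.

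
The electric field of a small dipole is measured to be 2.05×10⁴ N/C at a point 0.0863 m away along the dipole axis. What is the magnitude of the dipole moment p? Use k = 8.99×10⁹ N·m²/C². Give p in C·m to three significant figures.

On axis E = 2kp/r³, so p = Er³/(2k).
p = (2.05×10⁴)·(0.0863)³ / (2·8.99×10⁹) = 7.328×10⁻¹⁰ C·m.

p ≈ 7.33×10⁻¹⁰ C·m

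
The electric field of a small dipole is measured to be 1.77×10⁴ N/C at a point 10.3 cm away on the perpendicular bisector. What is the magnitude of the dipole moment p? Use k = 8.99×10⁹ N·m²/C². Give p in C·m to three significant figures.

p ≈ 2.15×10⁻⁹ C·m

In the equatorial plane E = kp/r³, so p = Er³/(k).
p = (1.77×10⁴)·(0.103)³ / (8.99×10⁹) = 2.151×10⁻⁹ C·m.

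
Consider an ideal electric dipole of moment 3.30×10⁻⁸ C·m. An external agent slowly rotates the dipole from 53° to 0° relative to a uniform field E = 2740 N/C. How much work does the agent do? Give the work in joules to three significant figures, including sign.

W_ext = ΔU = U(θ₂) − U(θ₁) = −pE cosθ₂ − (−pE cosθ₁) = pE(cosθ₁ − cosθ₂).
W = (3.30×10⁻⁸)(2740)·(cos53° − cos0°) = (9.042×10⁻⁵)·(-0.3982) = -3.600×10⁻⁵ J.

W ≈ -3.60×10⁻⁵ J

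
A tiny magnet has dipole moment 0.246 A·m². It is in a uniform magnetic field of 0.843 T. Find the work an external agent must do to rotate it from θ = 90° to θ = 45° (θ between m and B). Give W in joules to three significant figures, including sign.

W ≈ -0.147 J

W_ext = ΔU = −mB cosθ₂ + mB cosθ₁ = mB(cosθ₁ − cosθ₂).
W = (0.246)(0.843)·(cos90° − cos45°) = (0.2074)·(-0.7071) = -0.1466 J.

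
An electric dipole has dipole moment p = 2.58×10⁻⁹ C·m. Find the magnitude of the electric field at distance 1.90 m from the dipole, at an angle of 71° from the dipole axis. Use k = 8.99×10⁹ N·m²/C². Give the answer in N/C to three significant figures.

At angle θ the dipole field magnitude is E = (kp/r³)·√(1 + 3cos²θ).
kp/r³ = (8.99×10⁹)(2.58×10⁻⁹) / (1.90)³ = 3.382 N/C.
√(1 + 3cos²71°) = √(1 + 3·0.1060) = √1.3180 ≈ 1.1480.
E ≈ 3.382 × 1.148 = 3.882 N/C.

E ≈ 3.88 N/C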